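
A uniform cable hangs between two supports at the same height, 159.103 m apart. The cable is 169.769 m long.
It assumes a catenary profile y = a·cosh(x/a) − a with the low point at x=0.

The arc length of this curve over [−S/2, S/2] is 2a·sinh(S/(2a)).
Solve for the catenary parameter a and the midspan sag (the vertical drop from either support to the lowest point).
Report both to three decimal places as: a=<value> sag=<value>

a=126.675 sag=25.811

seed: a₀ = √(S³/(24(L−S))) = √(159.103³/(24·10.666)) = 125.432807
iter 1: u=0.634216  f(a)=+2.166e-01  f'(a)=-1.770e-01  a ← 125.432807 − (+2.166e-01/-1.770e-01) = 126.656349
iter 2: u=0.628089  f(a)=+3.210e-03  f'(a)=-1.718e-01  a ← 126.656349 − (+3.210e-03/-1.718e-01) = 126.675033
iter 3: u=0.627997  f(a)=+7.286e-07  f'(a)=-1.717e-01  a ← 126.675033 − (+7.286e-07/-1.717e-01) = 126.675037
iter 4: u=0.627997  f(a)=+5.684e-14  f'(a)=-1.717e-01  a ← 126.675037 − (+5.684e-14/-1.717e-01) = 126.675037
converged: |Δa| < 1e-12 after 4 iterations
sag = a·(cosh(S/(2a)) − 1) = 126.675037·(cosh(0.627997) − 1) = 25.810842
T_max/T_min = cosh(S/(2a)) = 1.203756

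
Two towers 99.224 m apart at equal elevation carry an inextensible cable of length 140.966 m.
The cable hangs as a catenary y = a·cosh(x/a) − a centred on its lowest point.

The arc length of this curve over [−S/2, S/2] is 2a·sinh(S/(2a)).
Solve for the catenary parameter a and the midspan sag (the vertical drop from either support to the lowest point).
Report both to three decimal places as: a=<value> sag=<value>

a=33.033 sag=44.807

seed: a₀ = √(S³/(24(L−S))) = √(99.224³/(24·41.742)) = 31.227186
iter 1: u=1.588744  f(a)=+5.596e+00  f'(a)=-3.412e+00  a ← 31.227186 − (+5.596e+00/-3.412e+00) = 32.867284
iter 2: u=1.509465  f(a)=+4.711e-01  f'(a)=-2.860e+00  a ← 32.867284 − (+4.711e-01/-2.860e+00) = 33.032026
iter 3: u=1.501936  f(a)=+4.017e-03  f'(a)=-2.811e+00  a ← 33.032026 − (+4.017e-03/-2.811e+00) = 33.033455
iter 4: u=1.501871  f(a)=+2.975e-07  f'(a)=-2.811e+00  a ← 33.033455 − (+2.975e-07/-2.811e+00) = 33.033455
iter 5: u=1.501871  f(a)=+0.000e+00  f'(a)=-2.811e+00  a ← 33.033455 − (+0.000e+00/-2.811e+00) = 33.033455
converged: |Δa| < 1e-12 after 5 iterations
sag = a·(cosh(S/(2a)) − 1) = 33.033455·(cosh(1.501871) − 1) = 44.806525
T_max/T_min = cosh(S/(2a)) = 2.356398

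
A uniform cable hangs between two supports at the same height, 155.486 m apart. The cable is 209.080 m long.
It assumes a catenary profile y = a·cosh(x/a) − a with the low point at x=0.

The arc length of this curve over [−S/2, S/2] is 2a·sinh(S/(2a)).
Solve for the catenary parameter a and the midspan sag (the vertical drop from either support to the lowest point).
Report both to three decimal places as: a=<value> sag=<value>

a=56.659 sag=62.248

seed: a₀ = √(S³/(24(L−S))) = √(155.486³/(24·53.594)) = 54.059650
iter 1: u=1.438097  f(a)=+5.823e+00  f'(a)=-2.424e+00  a ← 54.059650 − (+5.823e+00/-2.424e+00) = 56.461499
iter 2: u=1.376921  f(a)=+4.105e-01  f'(a)=-2.093e+00  a ← 56.461499 − (+4.105e-01/-2.093e+00) = 56.657609
iter 3: u=1.372155  f(a)=+2.383e-03  f'(a)=-2.069e+00  a ← 56.657609 − (+2.383e-03/-2.069e+00) = 56.658761
iter 4: u=1.372127  f(a)=+8.133e-08  f'(a)=-2.069e+00  a ← 56.658761 − (+8.133e-08/-2.069e+00) = 56.658761
iter 5: u=1.372127  f(a)=+0.000e+00  f'(a)=-2.069e+00  a ← 56.658761 − (+0.000e+00/-2.069e+00) = 56.658761
converged: |Δa| < 1e-12 after 5 iterations
sag = a·(cosh(S/(2a)) − 1) = 56.658761·(cosh(1.372127) − 1) = 62.248038
T_max/T_min = cosh(S/(2a)) = 2.098648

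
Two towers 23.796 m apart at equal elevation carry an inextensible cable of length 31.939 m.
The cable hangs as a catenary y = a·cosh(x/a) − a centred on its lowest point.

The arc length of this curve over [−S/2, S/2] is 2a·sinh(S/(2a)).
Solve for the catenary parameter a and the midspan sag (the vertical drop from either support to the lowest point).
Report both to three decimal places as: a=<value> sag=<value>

seed: a₀ = √(S³/(24(L−S))) = √(23.796³/(24·8.143)) = 8.303441
iter 1: u=1.432900  f(a)=+8.780e-01  f'(a)=-2.395e+00  a ← 8.303441 − (+8.780e-01/-2.395e+00) = 8.670084
iter 2: u=1.372305  f(a)=+6.150e-02  f'(a)=-2.070e+00  a ← 8.670084 − (+6.150e-02/-2.070e+00) = 8.699796
iter 3: u=1.367618  f(a)=+3.520e-04  f'(a)=-2.046e+00  a ← 8.699796 − (+3.520e-04/-2.046e+00) = 8.699968
iter 4: u=1.367591  f(a)=+1.168e-08  f'(a)=-2.046e+00  a ← 8.699968 − (+1.168e-08/-2.046e+00) = 8.699968
iter 5: u=1.367591  f(a)=+0.000e+00  f'(a)=-2.046e+00  a ← 8.699968 − (+0.000e+00/-2.046e+00) = 8.699968
converged: |Δa| < 1e-12 after 5 iterations
sag = a·(cosh(S/(2a)) − 1) = 8.699968·(cosh(1.367591) − 1) = 9.485586
T_max/T_min = cosh(S/(2a)) = 2.090301

a=8.700 sag=9.486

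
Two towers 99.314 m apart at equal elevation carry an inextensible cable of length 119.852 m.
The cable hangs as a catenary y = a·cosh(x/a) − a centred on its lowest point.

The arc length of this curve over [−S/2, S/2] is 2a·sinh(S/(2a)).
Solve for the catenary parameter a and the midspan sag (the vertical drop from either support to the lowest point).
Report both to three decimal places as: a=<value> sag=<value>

seed: a₀ = √(S³/(24(L−S))) = √(99.314³/(24·20.538)) = 44.579071
iter 1: u=1.113908  f(a)=+1.312e+00  f'(a)=-1.041e+00  a ← 44.579071 − (+1.312e+00/-1.041e+00) = 45.839929
iter 2: u=1.083270  f(a)=+5.774e-02  f'(a)=-9.512e-01  a ← 45.839929 − (+5.774e-02/-9.512e-01) = 45.900636
iter 3: u=1.081837  f(a)=+1.232e-04  f'(a)=-9.471e-01  a ← 45.900636 − (+1.232e-04/-9.471e-01) = 45.900766
iter 4: u=1.081834  f(a)=+5.629e-10  f'(a)=-9.471e-01  a ← 45.900766 − (+5.629e-10/-9.471e-01) = 45.900766
iter 5: u=1.081834  f(a)=+0.000e+00  f'(a)=-9.471e-01  a ← 45.900766 − (+0.000e+00/-9.471e-01) = 45.900766
converged: |Δa| < 1e-12 after 5 iterations
sag = a·(cosh(S/(2a)) − 1) = 45.900766·(cosh(1.081834) − 1) = 29.584370
T_max/T_min = cosh(S/(2a)) = 1.644529

a=45.901 sag=29.584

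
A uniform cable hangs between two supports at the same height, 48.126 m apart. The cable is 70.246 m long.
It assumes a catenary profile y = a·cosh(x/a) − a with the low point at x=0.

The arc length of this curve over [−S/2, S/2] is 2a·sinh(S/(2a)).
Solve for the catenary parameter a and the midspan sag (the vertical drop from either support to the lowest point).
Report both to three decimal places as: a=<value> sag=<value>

a=15.399 sag=22.951

seed: a₀ = √(S³/(24(L−S))) = √(48.126³/(24·22.120)) = 14.490103
iter 1: u=1.660651  f(a)=+3.258e+00  f'(a)=-3.982e+00  a ← 14.490103 − (+3.258e+00/-3.982e+00) = 15.308259
iter 2: u=1.571897  f(a)=+2.963e-01  f'(a)=-3.288e+00  a ← 15.308259 − (+2.963e-01/-3.288e+00) = 15.398378
iter 3: u=1.562697  f(a)=+2.993e-03  f'(a)=-3.222e+00  a ← 15.398378 − (+2.993e-03/-3.222e+00) = 15.399306
iter 4: u=1.562603  f(a)=+3.120e-07  f'(a)=-3.221e+00  a ← 15.399306 − (+3.120e-07/-3.221e+00) = 15.399306
iter 5: u=1.562603  f(a)=+1.421e-14  f'(a)=-3.221e+00  a ← 15.399306 − (+1.421e-14/-3.221e+00) = 15.399306
converged: |Δa| < 1e-12 after 5 iterations
sag = a·(cosh(S/(2a)) − 1) = 15.399306·(cosh(1.562603) − 1) = 22.951232
T_max/T_min = cosh(S/(2a)) = 2.490407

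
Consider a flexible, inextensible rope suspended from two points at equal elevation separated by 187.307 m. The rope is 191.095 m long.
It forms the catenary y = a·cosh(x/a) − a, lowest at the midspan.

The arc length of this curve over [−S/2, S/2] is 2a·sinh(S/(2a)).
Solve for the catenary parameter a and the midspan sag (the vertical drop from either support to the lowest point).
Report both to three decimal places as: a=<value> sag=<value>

a=269.668 sag=16.427

seed: a₀ = √(S³/(24(L−S))) = √(187.307³/(24·3.788)) = 268.856417
iter 1: u=0.348340  f(a)=+2.305e-02  f'(a)=-2.852e-02  a ← 268.856417 − (+2.305e-02/-2.852e-02) = 269.664511
iter 2: u=0.347296  f(a)=+1.043e-04  f'(a)=-2.826e-02  a ← 269.664511 − (+1.043e-04/-2.826e-02) = 269.668202
iter 3: u=0.347292  f(a)=+2.159e-09  f'(a)=-2.826e-02  a ← 269.668202 − (+2.159e-09/-2.826e-02) = 269.668202
iter 4: u=0.347292  f(a)=+0.000e+00  f'(a)=-2.826e-02  a ← 269.668202 − (+0.000e+00/-2.826e-02) = 269.668202
converged: |Δa| < 1e-12 after 4 iterations
sag = a·(cosh(S/(2a)) − 1) = 269.668202·(cosh(0.347292) − 1) = 16.426649
T_max/T_min = cosh(S/(2a)) = 1.060914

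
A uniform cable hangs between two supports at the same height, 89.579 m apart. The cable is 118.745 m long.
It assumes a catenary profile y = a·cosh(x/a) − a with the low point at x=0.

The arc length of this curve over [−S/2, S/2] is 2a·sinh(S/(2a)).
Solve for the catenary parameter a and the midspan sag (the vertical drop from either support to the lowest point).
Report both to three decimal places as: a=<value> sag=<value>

a=33.506 sag=34.668

seed: a₀ = √(S³/(24(L−S))) = √(89.579³/(24·29.166)) = 32.045368
iter 1: u=1.397690  f(a)=+2.985e+00  f'(a)=-2.202e+00  a ← 32.045368 − (+2.985e+00/-2.202e+00) = 33.401191
iter 2: u=1.340955  f(a)=+1.999e-01  f'(a)=-1.916e+00  a ← 33.401191 − (+1.999e-01/-1.916e+00) = 33.505534
iter 3: u=1.336779  f(a)=+1.039e-03  f'(a)=-1.896e+00  a ← 33.505534 − (+1.039e-03/-1.896e+00) = 33.506082
iter 4: u=1.336757  f(a)=+2.837e-08  f'(a)=-1.896e+00  a ← 33.506082 − (+2.837e-08/-1.896e+00) = 33.506082
iter 5: u=1.336757  f(a)=+0.000e+00  f'(a)=-1.896e+00  a ← 33.506082 − (+0.000e+00/-1.896e+00) = 33.506082
converged: |Δa| < 1e-12 after 5 iterations
sag = a·(cosh(S/(2a)) − 1) = 33.506082·(cosh(1.336757) − 1) = 34.668336
T_max/T_min = cosh(S/(2a)) = 2.034688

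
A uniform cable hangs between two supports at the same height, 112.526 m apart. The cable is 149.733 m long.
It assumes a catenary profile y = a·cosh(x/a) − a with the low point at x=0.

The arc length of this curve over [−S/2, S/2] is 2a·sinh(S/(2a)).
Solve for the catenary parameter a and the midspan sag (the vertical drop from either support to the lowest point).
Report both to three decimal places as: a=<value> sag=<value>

a=41.792 sag=43.949

seed: a₀ = √(S³/(24(L−S))) = √(112.526³/(24·37.207)) = 39.944903
iter 1: u=1.408515  f(a)=+3.870e+00  f'(a)=-2.260e+00  a ← 39.944903 − (+3.870e+00/-2.260e+00) = 41.657542
iter 2: u=1.350608  f(a)=+2.628e-01  f'(a)=-1.962e+00  a ← 41.657542 − (+2.628e-01/-1.962e+00) = 41.791473
iter 3: u=1.346279  f(a)=+1.407e-03  f'(a)=-1.941e+00  a ← 41.791473 − (+1.407e-03/-1.941e+00) = 41.792198
iter 4: u=1.346256  f(a)=+4.083e-08  f'(a)=-1.941e+00  a ← 41.792198 − (+4.083e-08/-1.941e+00) = 41.792198
iter 5: u=1.346256  f(a)=-2.842e-14  f'(a)=-1.941e+00  a ← 41.792198 − (-2.842e-14/-1.941e+00) = 41.792198
converged: |Δa| < 1e-12 after 5 iterations
sag = a·(cosh(S/(2a)) − 1) = 41.792198·(cosh(1.346256) − 1) = 43.949161
T_max/T_min = cosh(S/(2a)) = 2.051612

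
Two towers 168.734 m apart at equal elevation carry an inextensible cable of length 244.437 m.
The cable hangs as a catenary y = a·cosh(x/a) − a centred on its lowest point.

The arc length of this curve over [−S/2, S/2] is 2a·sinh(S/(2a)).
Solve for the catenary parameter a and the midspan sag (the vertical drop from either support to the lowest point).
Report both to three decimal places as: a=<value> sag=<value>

a=54.577 sag=79.274

seed: a₀ = √(S³/(24(L−S))) = √(168.734³/(24·75.703)) = 51.421144
iter 1: u=1.640706  f(a)=+1.087e+01  f'(a)=-3.817e+00  a ← 51.421144 − (+1.087e+01/-3.817e+00) = 54.268126
iter 2: u=1.554633  f(a)=+9.678e-01  f'(a)=-3.165e+00  a ← 54.268126 − (+9.678e-01/-3.165e+00) = 54.573919
iter 3: u=1.545922  f(a)=+9.334e-03  f'(a)=-3.104e+00  a ← 54.573919 − (+9.334e-03/-3.104e+00) = 54.576926
iter 4: u=1.545836  f(a)=+8.866e-07  f'(a)=-3.104e+00  a ← 54.576926 − (+8.866e-07/-3.104e+00) = 54.576926
iter 5: u=1.545836  f(a)=+2.842e-14  f'(a)=-3.104e+00  a ← 54.576926 − (+2.842e-14/-3.104e+00) = 54.576926
converged: |Δa| < 1e-12 after 5 iterations
sag = a·(cosh(S/(2a)) − 1) = 54.576926·(cosh(1.545836) − 1) = 79.273747
T_max/T_min = cosh(S/(2a)) = 2.452514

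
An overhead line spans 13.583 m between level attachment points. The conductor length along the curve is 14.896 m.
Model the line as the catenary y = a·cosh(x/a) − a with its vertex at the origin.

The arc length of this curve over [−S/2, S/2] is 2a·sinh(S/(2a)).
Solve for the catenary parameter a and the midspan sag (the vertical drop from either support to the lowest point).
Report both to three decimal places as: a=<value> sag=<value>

a=9.044 sag=2.672

seed: a₀ = √(S³/(24(L−S))) = √(13.583³/(24·1.313)) = 8.917756
iter 1: u=0.761571  f(a)=+3.861e-02  f'(a)=-3.119e-01  a ← 8.917756 − (+3.861e-02/-3.119e-01) = 9.041532
iter 2: u=0.751145  f(a)=+8.185e-04  f'(a)=-2.988e-01  a ← 9.041532 − (+8.185e-04/-2.988e-01) = 9.044271
iter 3: u=0.750917  f(a)=+3.855e-07  f'(a)=-2.985e-01  a ← 9.044271 − (+3.855e-07/-2.985e-01) = 9.044272
iter 4: u=0.750917  f(a)=+8.527e-14  f'(a)=-2.985e-01  a ← 9.044272 − (+8.527e-14/-2.985e-01) = 9.044272
converged: |Δa| < 1e-12 after 4 iterations
sag = a·(cosh(S/(2a)) − 1) = 9.044272·(cosh(0.750917) − 1) = 2.672023
T_max/T_min = cosh(S/(2a)) = 1.295438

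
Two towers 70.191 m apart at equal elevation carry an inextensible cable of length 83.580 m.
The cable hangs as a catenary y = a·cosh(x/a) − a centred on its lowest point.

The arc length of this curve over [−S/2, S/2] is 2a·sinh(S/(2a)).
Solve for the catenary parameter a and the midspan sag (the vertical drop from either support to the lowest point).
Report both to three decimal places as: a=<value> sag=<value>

a=33.705 sag=19.983

seed: a₀ = √(S³/(24(L−S))) = √(70.191³/(24·13.389)) = 32.805182
iter 1: u=1.069816  f(a)=+7.874e-01  f'(a)=-9.136e-01  a ← 32.805182 − (+7.874e-01/-9.136e-01) = 33.667054
iter 2: u=1.042429  f(a)=+3.210e-02  f'(a)=-8.405e-01  a ← 33.667054 − (+3.210e-02/-8.405e-01) = 33.705243
iter 3: u=1.041247  f(a)=+5.836e-05  f'(a)=-8.374e-01  a ← 33.705243 − (+5.836e-05/-8.374e-01) = 33.705313
iter 4: u=1.041245  f(a)=+1.937e-10  f'(a)=-8.374e-01  a ← 33.705313 − (+1.937e-10/-8.374e-01) = 33.705313
iter 5: u=1.041245  f(a)=-1.421e-14  f'(a)=-8.374e-01  a ← 33.705313 − (-1.421e-14/-8.374e-01) = 33.705313
converged: |Δa| < 1e-12 after 5 iterations
sag = a·(cosh(S/(2a)) − 1) = 33.705313·(cosh(1.041245) − 1) = 19.983161
T_max/T_min = cosh(S/(2a)) = 1.592879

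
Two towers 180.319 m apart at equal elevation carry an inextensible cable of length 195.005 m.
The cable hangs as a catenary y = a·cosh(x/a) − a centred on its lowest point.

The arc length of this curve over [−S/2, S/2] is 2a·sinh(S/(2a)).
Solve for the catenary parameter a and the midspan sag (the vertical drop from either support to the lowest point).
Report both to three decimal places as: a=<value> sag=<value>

seed: a₀ = √(S³/(24(L−S))) = √(180.319³/(24·14.686)) = 128.974797
iter 1: u=0.699047  f(a)=+3.630e-01  f'(a)=-2.391e-01  a ← 128.974797 − (+3.630e-01/-2.391e-01) = 130.493383
iter 2: u=0.690912  f(a)=+6.511e-03  f'(a)=-2.306e-01  a ← 130.493383 − (+6.511e-03/-2.306e-01) = 130.521626
iter 3: u=0.690763  f(a)=+2.180e-06  f'(a)=-2.304e-01  a ← 130.521626 − (+2.180e-06/-2.304e-01) = 130.521635
iter 4: u=0.690763  f(a)=+2.558e-13  f'(a)=-2.304e-01  a ← 130.521635 − (+2.558e-13/-2.304e-01) = 130.521635
converged: |Δa| < 1e-12 after 4 iterations
sag = a·(cosh(S/(2a)) − 1) = 130.521635·(cosh(0.690763) − 1) = 32.397470
T_max/T_min = cosh(S/(2a)) = 1.248215

a=130.522 sag=32.397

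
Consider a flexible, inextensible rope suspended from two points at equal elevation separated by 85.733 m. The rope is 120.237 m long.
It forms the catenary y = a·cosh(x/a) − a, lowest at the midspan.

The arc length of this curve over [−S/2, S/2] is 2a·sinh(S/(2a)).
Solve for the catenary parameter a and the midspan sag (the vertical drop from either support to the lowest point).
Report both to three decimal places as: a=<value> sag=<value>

seed: a₀ = √(S³/(24(L−S))) = √(85.733³/(24·34.504)) = 27.585553
iter 1: u=1.553947  f(a)=+4.414e+00  f'(a)=-3.160e+00  a ← 27.585553 − (+4.414e+00/-3.160e+00) = 28.982208
iter 2: u=1.479063  f(a)=+3.573e-01  f'(a)=-2.667e+00  a ← 28.982208 − (+3.573e-01/-2.667e+00) = 29.116176
iter 3: u=1.472257  f(a)=+2.798e-03  f'(a)=-2.626e+00  a ← 29.116176 − (+2.798e-03/-2.626e+00) = 29.117242
iter 4: u=1.472203  f(a)=+1.746e-07  f'(a)=-2.625e+00  a ← 29.117242 − (+1.746e-07/-2.625e+00) = 29.117242
iter 5: u=1.472203  f(a)=+1.421e-14  f'(a)=-2.625e+00  a ← 29.117242 − (+1.421e-14/-2.625e+00) = 29.117242
converged: |Δa| < 1e-12 after 5 iterations
sag = a·(cosh(S/(2a)) − 1) = 29.117242·(cosh(1.472203) − 1) = 37.681320
T_max/T_min = cosh(S/(2a)) = 2.294124

a=29.117 sag=37.681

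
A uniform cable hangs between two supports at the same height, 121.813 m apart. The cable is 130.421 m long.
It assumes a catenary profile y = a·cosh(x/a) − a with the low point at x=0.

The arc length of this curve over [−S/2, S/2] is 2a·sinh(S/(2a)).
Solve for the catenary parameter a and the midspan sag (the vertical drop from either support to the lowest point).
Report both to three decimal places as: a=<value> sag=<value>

a=94.513 sag=20.314

seed: a₀ = √(S³/(24(L−S))) = √(121.813³/(24·8.608)) = 93.537059
iter 1: u=0.651148  f(a)=+1.843e-01  f'(a)=-1.920e-01  a ← 93.537059 − (+1.843e-01/-1.920e-01) = 94.497272
iter 2: u=0.644532  f(a)=+2.877e-03  f'(a)=-1.860e-01  a ← 94.497272 − (+2.877e-03/-1.860e-01) = 94.512738
iter 3: u=0.644426  f(a)=+7.255e-07  f'(a)=-1.859e-01  a ← 94.512738 − (+7.255e-07/-1.859e-01) = 94.512742
iter 4: u=0.644426  f(a)=+2.842e-14  f'(a)=-1.859e-01  a ← 94.512742 − (+2.842e-14/-1.859e-01) = 94.512742
converged: |Δa| < 1e-12 after 4 iterations
sag = a·(cosh(S/(2a)) − 1) = 94.512742·(cosh(0.644426) − 1) = 20.313508
T_max/T_min = cosh(S/(2a)) = 1.214929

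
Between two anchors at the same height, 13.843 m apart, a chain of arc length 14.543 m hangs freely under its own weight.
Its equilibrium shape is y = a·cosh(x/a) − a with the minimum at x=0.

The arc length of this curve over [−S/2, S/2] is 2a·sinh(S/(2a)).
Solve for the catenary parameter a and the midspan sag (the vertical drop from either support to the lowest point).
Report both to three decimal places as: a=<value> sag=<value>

a=12.660 sag=1.940

seed: a₀ = √(S³/(24(L−S))) = √(13.843³/(24·0.700)) = 12.565816
iter 1: u=0.550820  f(a)=+1.070e-02  f'(a)=-1.148e-01  a ← 12.565816 − (+1.070e-02/-1.148e-01) = 12.658963
iter 2: u=0.546767  f(a)=+1.201e-04  f'(a)=-1.123e-01  a ← 12.658963 − (+1.201e-04/-1.123e-01) = 12.660033
iter 3: u=0.546721  f(a)=+1.552e-08  f'(a)=-1.122e-01  a ← 12.660033 − (+1.552e-08/-1.122e-01) = 12.660033
iter 4: u=0.546721  f(a)=-1.776e-15  f'(a)=-1.122e-01  a ← 12.660033 − (-1.776e-15/-1.122e-01) = 12.660033
converged: |Δa| < 1e-12 after 4 iterations
sag = a·(cosh(S/(2a)) − 1) = 12.660033·(cosh(0.546721) − 1) = 1.939664
T_max/T_min = cosh(S/(2a)) = 1.153212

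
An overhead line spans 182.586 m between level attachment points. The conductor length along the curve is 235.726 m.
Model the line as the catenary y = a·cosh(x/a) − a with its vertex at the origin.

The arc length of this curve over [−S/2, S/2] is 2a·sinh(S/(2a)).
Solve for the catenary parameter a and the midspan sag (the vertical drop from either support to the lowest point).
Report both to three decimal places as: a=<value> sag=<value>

seed: a₀ = √(S³/(24(L−S))) = √(182.586³/(24·53.140)) = 69.085168
iter 1: u=1.321456  f(a)=+4.837e+00  f'(a)=-1.824e+00  a ← 69.085168 − (+4.837e+00/-1.824e+00) = 71.736779
iter 2: u=1.272611  f(a)=+2.925e-01  f'(a)=-1.610e+00  a ← 71.736779 − (+2.925e-01/-1.610e+00) = 71.918446
iter 3: u=1.269396  f(a)=+1.221e-03  f'(a)=-1.596e+00  a ← 71.918446 − (+1.221e-03/-1.596e+00) = 71.919211
iter 4: u=1.269383  f(a)=+2.148e-08  f'(a)=-1.596e+00  a ← 71.919211 − (+2.148e-08/-1.596e+00) = 71.919211
iter 5: u=1.269383  f(a)=+2.842e-14  f'(a)=-1.596e+00  a ← 71.919211 − (+2.842e-14/-1.596e+00) = 71.919211
converged: |Δa| < 1e-12 after 5 iterations
sag = a·(cosh(S/(2a)) − 1) = 71.919211·(cosh(1.269383) − 1) = 66.153450
T_max/T_min = cosh(S/(2a)) = 1.919830

a=71.919 sag=66.153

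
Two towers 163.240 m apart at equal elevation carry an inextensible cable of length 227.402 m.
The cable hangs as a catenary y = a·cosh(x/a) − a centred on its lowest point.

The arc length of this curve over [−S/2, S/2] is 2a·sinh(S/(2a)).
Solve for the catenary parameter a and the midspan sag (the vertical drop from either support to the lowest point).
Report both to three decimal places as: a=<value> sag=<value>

a=56.036 sag=70.723

seed: a₀ = √(S³/(24(L−S))) = √(163.240³/(24·64.162)) = 53.149026
iter 1: u=1.535682  f(a)=+8.005e+00  f'(a)=-3.034e+00  a ← 53.149026 − (+8.005e+00/-3.034e+00) = 55.787443
iter 2: u=1.463053  f(a)=+6.347e-01  f'(a)=-2.570e+00  a ← 55.787443 − (+6.347e-01/-2.570e+00) = 56.034372
iter 3: u=1.456606  f(a)=+4.749e-03  f'(a)=-2.532e+00  a ← 56.034372 − (+4.749e-03/-2.532e+00) = 56.036248
iter 4: u=1.456557  f(a)=+2.703e-07  f'(a)=-2.532e+00  a ← 56.036248 − (+2.703e-07/-2.532e+00) = 56.036248
iter 5: u=1.456557  f(a)=+0.000e+00  f'(a)=-2.532e+00  a ← 56.036248 − (+0.000e+00/-2.532e+00) = 56.036248
converged: |Δa| < 1e-12 after 5 iterations
sag = a·(cosh(S/(2a)) − 1) = 56.036248·(cosh(1.456557) − 1) = 70.723282
T_max/T_min = cosh(S/(2a)) = 2.262099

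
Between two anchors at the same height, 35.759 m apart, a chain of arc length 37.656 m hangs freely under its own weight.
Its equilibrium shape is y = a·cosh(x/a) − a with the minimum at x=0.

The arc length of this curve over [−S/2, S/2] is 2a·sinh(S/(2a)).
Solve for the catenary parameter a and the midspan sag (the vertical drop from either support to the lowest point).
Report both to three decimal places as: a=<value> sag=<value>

seed: a₀ = √(S³/(24(L−S))) = √(35.759³/(24·1.897)) = 31.691206
iter 1: u=0.564179  f(a)=+3.042e-02  f'(a)=-1.236e-01  a ← 31.691206 − (+3.042e-02/-1.236e-01) = 31.937381
iter 2: u=0.559830  f(a)=+3.581e-04  f'(a)=-1.207e-01  a ← 31.937381 − (+3.581e-04/-1.207e-01) = 31.940348
iter 3: u=0.559778  f(a)=+5.094e-08  f'(a)=-1.206e-01  a ← 31.940348 − (+5.094e-08/-1.206e-01) = 31.940349
iter 4: u=0.559778  f(a)=+7.105e-15  f'(a)=-1.206e-01  a ← 31.940349 − (+7.105e-15/-1.206e-01) = 31.940349
converged: |Δa| < 1e-12 after 4 iterations
sag = a·(cosh(S/(2a)) − 1) = 31.940349·(cosh(0.559778) − 1) = 5.136321
T_max/T_min = cosh(S/(2a)) = 1.160810

a=31.940 sag=5.136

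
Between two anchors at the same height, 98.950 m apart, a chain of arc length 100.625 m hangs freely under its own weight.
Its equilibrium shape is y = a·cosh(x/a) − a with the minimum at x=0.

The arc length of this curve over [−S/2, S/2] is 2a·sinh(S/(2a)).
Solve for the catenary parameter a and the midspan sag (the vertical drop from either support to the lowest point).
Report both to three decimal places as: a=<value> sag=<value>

a=155.635 sag=7.930

seed: a₀ = √(S³/(24(L−S))) = √(98.950³/(24·1.675)) = 155.242515
iter 1: u=0.318695  f(a)=+8.527e-03  f'(a)=-2.180e-02  a ← 155.242515 − (+8.527e-03/-2.180e-02) = 155.633669
iter 2: u=0.317894  f(a)=+3.233e-05  f'(a)=-2.163e-02  a ← 155.633669 − (+3.233e-05/-2.163e-02) = 155.635163
iter 3: u=0.317891  f(a)=+4.689e-10  f'(a)=-2.163e-02  a ← 155.635163 − (+4.689e-10/-2.163e-02) = 155.635163
iter 4: u=0.317891  f(a)=+0.000e+00  f'(a)=-2.163e-02  a ← 155.635163 − (+0.000e+00/-2.163e-02) = 155.635163
converged: |Δa| < 1e-12 after 4 iterations
sag = a·(cosh(S/(2a)) − 1) = 155.635163·(cosh(0.317891) − 1) = 7.930272
T_max/T_min = cosh(S/(2a)) = 1.050954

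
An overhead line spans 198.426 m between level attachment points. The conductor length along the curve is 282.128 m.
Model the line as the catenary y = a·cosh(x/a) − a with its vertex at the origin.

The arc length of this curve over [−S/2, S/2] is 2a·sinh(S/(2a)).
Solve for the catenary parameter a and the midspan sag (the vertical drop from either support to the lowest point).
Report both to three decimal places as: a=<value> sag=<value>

a=65.979 sag=89.752

seed: a₀ = √(S³/(24(L−S))) = √(198.426³/(24·83.702)) = 62.362616
iter 1: u=1.590905  f(a)=+1.125e+01  f'(a)=-3.428e+00  a ← 62.362616 − (+1.125e+01/-3.428e+00) = 65.645344
iter 2: u=1.511349  f(a)=+9.497e-01  f'(a)=-2.872e+00  a ← 65.645344 − (+9.497e-01/-2.872e+00) = 65.976017
iter 3: u=1.503774  f(a)=+8.140e-03  f'(a)=-2.823e+00  a ← 65.976017 − (+8.140e-03/-2.823e+00) = 65.978900
iter 4: u=1.503708  f(a)=+6.093e-07  f'(a)=-2.822e+00  a ← 65.978900 − (+6.093e-07/-2.822e+00) = 65.978900
iter 5: u=1.503708  f(a)=+0.000e+00  f'(a)=-2.822e+00  a ← 65.978900 − (+0.000e+00/-2.822e+00) = 65.978900
converged: |Δa| < 1e-12 after 5 iterations
sag = a·(cosh(S/(2a)) − 1) = 65.978900·(cosh(1.503708) − 1) = 89.752495
T_max/T_min = cosh(S/(2a)) = 2.360321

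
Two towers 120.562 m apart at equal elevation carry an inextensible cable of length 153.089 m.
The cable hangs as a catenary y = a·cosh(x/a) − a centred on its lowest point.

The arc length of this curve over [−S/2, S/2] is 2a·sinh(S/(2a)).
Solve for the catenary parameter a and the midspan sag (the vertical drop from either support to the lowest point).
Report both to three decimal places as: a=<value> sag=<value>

a=49.189 sag=41.798

seed: a₀ = √(S³/(24(L−S))) = √(120.562³/(24·32.527)) = 47.379235
iter 1: u=1.272308  f(a)=+2.736e+00  f'(a)=-1.609e+00  a ← 47.379235 − (+2.736e+00/-1.609e+00) = 49.080431
iter 2: u=1.228208  f(a)=+1.543e-01  f'(a)=-1.432e+00  a ← 49.080431 − (+1.543e-01/-1.432e+00) = 49.188190
iter 3: u=1.225518  f(a)=+5.554e-04  f'(a)=-1.422e+00  a ← 49.188190 − (+5.554e-04/-1.422e+00) = 49.188580
iter 4: u=1.225508  f(a)=+7.252e-09  f'(a)=-1.421e+00  a ← 49.188580 − (+7.252e-09/-1.421e+00) = 49.188580
iter 5: u=1.225508  f(a)=+0.000e+00  f'(a)=-1.421e+00  a ← 49.188580 − (+0.000e+00/-1.421e+00) = 49.188580
converged: |Δa| < 1e-12 after 5 iterations
sag = a·(cosh(S/(2a)) − 1) = 49.188580·(cosh(1.225508) − 1) = 41.798105
T_max/T_min = cosh(S/(2a)) = 1.849752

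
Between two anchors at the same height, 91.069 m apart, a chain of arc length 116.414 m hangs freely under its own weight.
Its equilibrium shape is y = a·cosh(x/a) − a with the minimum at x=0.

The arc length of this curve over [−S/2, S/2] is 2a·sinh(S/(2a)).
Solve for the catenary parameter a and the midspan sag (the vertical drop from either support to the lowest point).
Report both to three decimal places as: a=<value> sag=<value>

a=36.623 sag=32.147

seed: a₀ = √(S³/(24(L−S))) = √(91.069³/(24·25.345)) = 35.237418
iter 1: u=1.292220  f(a)=+2.202e+00  f'(a)=-1.694e+00  a ← 35.237418 − (+2.202e+00/-1.694e+00) = 36.537796
iter 2: u=1.246230  f(a)=+1.278e-01  f'(a)=-1.502e+00  a ← 36.537796 − (+1.278e-01/-1.502e+00) = 36.622855
iter 3: u=1.243336  f(a)=+4.888e-04  f'(a)=-1.491e+00  a ← 36.622855 − (+4.888e-04/-1.491e+00) = 36.623183
iter 4: u=1.243324  f(a)=+7.212e-09  f'(a)=-1.491e+00  a ← 36.623183 − (+7.212e-09/-1.491e+00) = 36.623183
iter 5: u=1.243324  f(a)=-1.421e-14  f'(a)=-1.491e+00  a ← 36.623183 − (-1.421e-14/-1.491e+00) = 36.623183
converged: |Δa| < 1e-12 after 5 iterations
sag = a·(cosh(S/(2a)) − 1) = 36.623183·(cosh(1.243324) − 1) = 32.146813
T_max/T_min = cosh(S/(2a)) = 1.877772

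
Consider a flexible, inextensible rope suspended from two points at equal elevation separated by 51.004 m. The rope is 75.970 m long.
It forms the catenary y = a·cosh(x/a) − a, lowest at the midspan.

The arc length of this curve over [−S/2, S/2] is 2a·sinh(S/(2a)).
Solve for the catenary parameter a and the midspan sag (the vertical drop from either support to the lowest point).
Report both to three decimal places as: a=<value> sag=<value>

a=15.870 sag=25.297

seed: a₀ = √(S³/(24(L−S))) = √(51.004³/(24·24.966)) = 14.880799
iter 1: u=1.713752  f(a)=+3.933e+00  f'(a)=-4.450e+00  a ← 14.880799 − (+3.933e+00/-4.450e+00) = 15.764661
iter 2: u=1.617669  f(a)=+3.777e-01  f'(a)=-3.633e+00  a ← 15.764661 − (+3.777e-01/-3.633e+00) = 15.868616
iter 3: u=1.607071  f(a)=+4.299e-03  f'(a)=-3.551e+00  a ← 15.868616 − (+4.299e-03/-3.551e+00) = 15.869827
iter 4: u=1.606949  f(a)=+5.710e-07  f'(a)=-3.550e+00  a ← 15.869827 − (+5.710e-07/-3.550e+00) = 15.869827
iter 5: u=1.606949  f(a)=+0.000e+00  f'(a)=-3.550e+00  a ← 15.869827 − (+0.000e+00/-3.550e+00) = 15.869827
converged: |Δa| < 1e-12 after 5 iterations
sag = a·(cosh(S/(2a)) − 1) = 15.869827·(cosh(1.606949) − 1) = 25.297049
T_max/T_min = cosh(S/(2a)) = 2.594034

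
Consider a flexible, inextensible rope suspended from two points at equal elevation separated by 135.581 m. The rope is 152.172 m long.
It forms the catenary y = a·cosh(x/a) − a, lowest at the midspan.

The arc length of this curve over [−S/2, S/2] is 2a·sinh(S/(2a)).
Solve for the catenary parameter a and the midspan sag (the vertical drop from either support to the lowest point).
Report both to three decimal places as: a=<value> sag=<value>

seed: a₀ = √(S³/(24(L−S))) = √(135.581³/(24·16.591)) = 79.114547
iter 1: u=0.856865  f(a)=+6.198e-01  f'(a)=-4.510e-01  a ← 79.114547 − (+6.198e-01/-4.510e-01) = 80.488795
iter 2: u=0.842235  f(a)=+1.652e-02  f'(a)=-4.273e-01  a ← 80.488795 − (+1.652e-02/-4.273e-01) = 80.527456
iter 3: u=0.841831  f(a)=+1.245e-05  f'(a)=-4.266e-01  a ← 80.527456 − (+1.245e-05/-4.266e-01) = 80.527485
iter 4: u=0.841831  f(a)=+7.077e-12  f'(a)=-4.266e-01  a ← 80.527485 − (+7.077e-12/-4.266e-01) = 80.527485
converged: |Δa| < 1e-12 after 4 iterations
sag = a·(cosh(S/(2a)) − 1) = 80.527485·(cosh(0.841831) − 1) = 30.259496
T_max/T_min = cosh(S/(2a)) = 1.375766

a=80.527 sag=30.259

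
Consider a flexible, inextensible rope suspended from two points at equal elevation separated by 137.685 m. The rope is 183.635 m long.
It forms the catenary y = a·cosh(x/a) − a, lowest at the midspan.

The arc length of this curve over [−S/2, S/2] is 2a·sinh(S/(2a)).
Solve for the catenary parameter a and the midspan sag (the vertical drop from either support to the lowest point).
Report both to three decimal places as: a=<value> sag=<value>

a=50.919 sag=54.072

seed: a₀ = √(S³/(24(L−S))) = √(137.685³/(24·45.950)) = 48.649857
iter 1: u=1.415061  f(a)=+4.826e+00  f'(a)=-2.295e+00  a ← 48.649857 − (+4.826e+00/-2.295e+00) = 50.752401
iter 2: u=1.356438  f(a)=+3.305e-01  f'(a)=-1.991e+00  a ← 50.752401 − (+3.305e-01/-1.991e+00) = 50.918412
iter 3: u=1.352016  f(a)=+1.802e-03  f'(a)=-1.969e+00  a ← 50.918412 − (+1.802e-03/-1.969e+00) = 50.919328
iter 4: u=1.351992  f(a)=+5.420e-08  f'(a)=-1.969e+00  a ← 50.919328 − (+5.420e-08/-1.969e+00) = 50.919328
iter 5: u=1.351992  f(a)=+0.000e+00  f'(a)=-1.969e+00  a ← 50.919328 − (+0.000e+00/-1.969e+00) = 50.919328
converged: |Δa| < 1e-12 after 5 iterations
sag = a·(cosh(S/(2a)) − 1) = 50.919328·(cosh(1.351992) − 1) = 54.072249
T_max/T_min = cosh(S/(2a)) = 2.061920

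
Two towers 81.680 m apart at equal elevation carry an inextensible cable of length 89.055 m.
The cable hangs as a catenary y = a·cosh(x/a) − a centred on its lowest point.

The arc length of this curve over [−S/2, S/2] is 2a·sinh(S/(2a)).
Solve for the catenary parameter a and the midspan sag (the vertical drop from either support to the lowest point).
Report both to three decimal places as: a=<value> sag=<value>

seed: a₀ = √(S³/(24(L−S))) = √(81.680³/(24·7.375)) = 55.486453
iter 1: u=0.736036  f(a)=+2.024e-01  f'(a)=-2.805e-01  a ← 55.486453 − (+2.024e-01/-2.805e-01) = 56.207865
iter 2: u=0.726589  f(a)=+4.014e-03  f'(a)=-2.695e-01  a ← 56.207865 − (+4.014e-03/-2.695e-01) = 56.222762
iter 3: u=0.726396  f(a)=+1.651e-06  f'(a)=-2.693e-01  a ← 56.222762 − (+1.651e-06/-2.693e-01) = 56.222768
iter 4: u=0.726396  f(a)=+2.842e-13  f'(a)=-2.693e-01  a ← 56.222768 − (+2.842e-13/-2.693e-01) = 56.222768
converged: |Δa| < 1e-12 after 4 iterations
sag = a·(cosh(S/(2a)) − 1) = 56.222768·(cosh(0.726396) − 1) = 15.496810
T_max/T_min = cosh(S/(2a)) = 1.275632

a=56.223 sag=15.497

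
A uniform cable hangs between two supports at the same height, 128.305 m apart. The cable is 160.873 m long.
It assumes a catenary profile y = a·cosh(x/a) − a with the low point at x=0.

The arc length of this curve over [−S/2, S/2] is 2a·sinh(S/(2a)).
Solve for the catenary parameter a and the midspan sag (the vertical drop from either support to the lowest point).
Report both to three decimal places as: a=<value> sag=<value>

seed: a₀ = √(S³/(24(L−S))) = √(128.305³/(24·32.568)) = 51.983343
iter 1: u=1.234097  f(a)=+2.572e+00  f'(a)=-1.455e+00  a ← 51.983343 − (+2.572e+00/-1.455e+00) = 53.751549
iter 2: u=1.193500  f(a)=+1.371e-01  f'(a)=-1.303e+00  a ← 53.751549 − (+1.371e-01/-1.303e+00) = 53.856711
iter 3: u=1.191170  f(a)=+4.377e-04  f'(a)=-1.295e+00  a ← 53.856711 − (+4.377e-04/-1.295e+00) = 53.857049
iter 4: u=1.191163  f(a)=+4.495e-09  f'(a)=-1.295e+00  a ← 53.857049 − (+4.495e-09/-1.295e+00) = 53.857049
iter 5: u=1.191163  f(a)=+2.842e-14  f'(a)=-1.295e+00  a ← 53.857049 − (+2.842e-14/-1.295e+00) = 53.857049
converged: |Δa| < 1e-12 after 5 iterations
sag = a·(cosh(S/(2a)) − 1) = 53.857049·(cosh(1.191163) − 1) = 42.944874
T_max/T_min = cosh(S/(2a)) = 1.797386

a=53.857 sag=42.945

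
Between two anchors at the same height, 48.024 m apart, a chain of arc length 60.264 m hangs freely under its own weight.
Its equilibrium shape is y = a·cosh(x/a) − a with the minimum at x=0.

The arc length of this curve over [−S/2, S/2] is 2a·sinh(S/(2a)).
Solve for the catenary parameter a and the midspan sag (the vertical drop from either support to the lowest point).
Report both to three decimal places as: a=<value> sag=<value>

seed: a₀ = √(S³/(24(L−S))) = √(48.024³/(24·12.240)) = 19.417404
iter 1: u=1.236623  f(a)=+9.707e-01  f'(a)=-1.464e+00  a ← 19.417404 − (+9.707e-01/-1.464e+00) = 20.080292
iter 2: u=1.195799  f(a)=+5.192e-02  f'(a)=-1.311e+00  a ← 20.080292 − (+5.192e-02/-1.311e+00) = 20.119884
iter 3: u=1.193446  f(a)=+1.672e-04  f'(a)=-1.303e+00  a ← 20.119884 − (+1.672e-04/-1.303e+00) = 20.120012
iter 4: u=1.193439  f(a)=+1.745e-09  f'(a)=-1.303e+00  a ← 20.120012 − (+1.745e-09/-1.303e+00) = 20.120012
iter 5: u=1.193439  f(a)=-7.105e-15  f'(a)=-1.303e+00  a ← 20.120012 − (-7.105e-15/-1.303e+00) = 20.120012
converged: |Δa| < 1e-12 after 5 iterations
sag = a·(cosh(S/(2a)) − 1) = 20.120012·(cosh(1.193439) − 1) = 16.111912
T_max/T_min = cosh(S/(2a)) = 1.800790

a=20.120 sag=16.112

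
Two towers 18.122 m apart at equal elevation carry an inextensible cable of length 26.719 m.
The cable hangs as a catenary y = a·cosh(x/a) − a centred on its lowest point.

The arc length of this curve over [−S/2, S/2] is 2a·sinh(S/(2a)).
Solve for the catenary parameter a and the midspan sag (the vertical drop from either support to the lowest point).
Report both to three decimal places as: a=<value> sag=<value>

a=5.718 sag=8.814

seed: a₀ = √(S³/(24(L−S))) = √(18.122³/(24·8.597)) = 5.370690
iter 1: u=1.687120  f(a)=+1.310e+00  f'(a)=-4.210e+00  a ← 5.370690 − (+1.310e+00/-4.210e+00) = 5.681778
iter 2: u=1.594747  f(a)=+1.224e-01  f'(a)=-3.457e+00  a ← 5.681778 − (+1.224e-01/-3.457e+00) = 5.717191
iter 3: u=1.584869  f(a)=+1.313e-03  f'(a)=-3.383e+00  a ← 5.717191 − (+1.313e-03/-3.383e+00) = 5.717579
iter 4: u=1.584762  f(a)=+1.546e-07  f'(a)=-3.382e+00  a ← 5.717579 − (+1.546e-07/-3.382e+00) = 5.717579
iter 5: u=1.584762  f(a)=+3.553e-15  f'(a)=-3.382e+00  a ← 5.717579 − (+3.553e-15/-3.382e+00) = 5.717579
converged: |Δa| < 1e-12 after 5 iterations
sag = a·(cosh(S/(2a)) − 1) = 5.717579·(cosh(1.584762) − 1) = 8.814005
T_max/T_min = cosh(S/(2a)) = 2.541562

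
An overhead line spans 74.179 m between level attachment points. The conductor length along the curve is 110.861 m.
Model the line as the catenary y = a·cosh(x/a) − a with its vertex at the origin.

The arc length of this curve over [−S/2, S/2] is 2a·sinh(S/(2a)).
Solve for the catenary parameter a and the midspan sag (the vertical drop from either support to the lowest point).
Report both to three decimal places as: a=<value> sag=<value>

a=22.977 sag=37.027

seed: a₀ = √(S³/(24(L−S))) = √(74.179³/(24·36.682)) = 21.532246
iter 1: u=1.722510  f(a)=+5.843e+00  f'(a)=-4.531e+00  a ← 21.532246 − (+5.843e+00/-4.531e+00) = 22.821624
iter 2: u=1.625191  f(a)=+5.659e-01  f'(a)=-3.692e+00  a ← 22.821624 − (+5.659e-01/-3.692e+00) = 22.974893
iter 3: u=1.614349  f(a)=+6.567e-03  f'(a)=-3.607e+00  a ← 22.974893 − (+6.567e-03/-3.607e+00) = 22.976713
iter 4: u=1.614221  f(a)=+9.071e-07  f'(a)=-3.606e+00  a ← 22.976713 − (+9.071e-07/-3.606e+00) = 22.976714
iter 5: u=1.614221  f(a)=+1.421e-14  f'(a)=-3.606e+00  a ← 22.976714 − (+1.421e-14/-3.606e+00) = 22.976714
converged: |Δa| < 1e-12 after 5 iterations
sag = a·(cosh(S/(2a)) − 1) = 22.976714·(cosh(1.614221) − 1) = 37.027200
T_max/T_min = cosh(S/(2a)) = 2.611510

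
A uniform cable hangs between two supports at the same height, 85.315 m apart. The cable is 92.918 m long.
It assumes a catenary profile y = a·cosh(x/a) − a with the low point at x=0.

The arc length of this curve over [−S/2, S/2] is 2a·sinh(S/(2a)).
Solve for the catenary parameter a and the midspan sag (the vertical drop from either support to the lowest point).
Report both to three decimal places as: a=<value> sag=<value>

seed: a₀ = √(S³/(24(L−S))) = √(85.315³/(24·7.603)) = 58.336447
iter 1: u=0.731232  f(a)=+2.059e-01  f'(a)=-2.749e-01  a ← 58.336447 − (+2.059e-01/-2.749e-01) = 59.085442
iter 2: u=0.721963  f(a)=+4.032e-03  f'(a)=-2.642e-01  a ← 59.085442 − (+4.032e-03/-2.642e-01) = 59.100703
iter 3: u=0.721777  f(a)=+1.615e-06  f'(a)=-2.640e-01  a ← 59.100703 − (+1.615e-06/-2.640e-01) = 59.100709
iter 4: u=0.721776  f(a)=+2.558e-13  f'(a)=-2.640e-01  a ← 59.100709 − (+2.558e-13/-2.640e-01) = 59.100709
converged: |Δa| < 1e-12 after 4 iterations
sag = a·(cosh(S/(2a)) − 1) = 59.100709·(cosh(0.721776) − 1) = 16.074636
T_max/T_min = cosh(S/(2a)) = 1.271987

a=59.101 sag=16.075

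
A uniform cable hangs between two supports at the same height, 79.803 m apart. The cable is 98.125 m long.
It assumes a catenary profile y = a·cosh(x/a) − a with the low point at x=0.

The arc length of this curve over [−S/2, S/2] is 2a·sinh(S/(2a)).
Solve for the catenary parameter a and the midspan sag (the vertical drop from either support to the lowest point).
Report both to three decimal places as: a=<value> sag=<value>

a=35.111 sag=25.221

seed: a₀ = √(S³/(24(L−S))) = √(79.803³/(24·18.322)) = 33.996700
iter 1: u=1.173687  f(a)=+1.304e+00  f'(a)=-1.234e+00  a ← 33.996700 − (+1.304e+00/-1.234e+00) = 35.053688
iter 2: u=1.138297  f(a)=+6.329e-02  f'(a)=-1.117e+00  a ← 35.053688 − (+6.329e-02/-1.117e+00) = 35.110366
iter 3: u=1.136459  f(a)=+1.659e-04  f'(a)=-1.111e+00  a ← 35.110366 − (+1.659e-04/-1.111e+00) = 35.110515
iter 4: u=1.136454  f(a)=+1.147e-09  f'(a)=-1.111e+00  a ← 35.110515 − (+1.147e-09/-1.111e+00) = 35.110515
iter 5: u=1.136454  f(a)=+1.421e-14  f'(a)=-1.111e+00  a ← 35.110515 − (+1.421e-14/-1.111e+00) = 35.110515
converged: |Δa| < 1e-12 after 5 iterations
sag = a·(cosh(S/(2a)) − 1) = 35.110515·(cosh(1.136454) − 1) = 25.220880
T_max/T_min = cosh(S/(2a)) = 1.718328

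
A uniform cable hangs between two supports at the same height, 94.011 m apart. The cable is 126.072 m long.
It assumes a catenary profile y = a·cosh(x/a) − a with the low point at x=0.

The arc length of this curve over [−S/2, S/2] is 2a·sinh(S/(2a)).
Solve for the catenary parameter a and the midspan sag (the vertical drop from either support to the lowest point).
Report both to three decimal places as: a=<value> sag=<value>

a=34.425 sag=37.399

seed: a₀ = √(S³/(24(L−S))) = √(94.011³/(24·32.061)) = 32.860476
iter 1: u=1.430457  f(a)=+3.445e+00  f'(a)=-2.381e+00  a ← 32.860476 − (+3.445e+00/-2.381e+00) = 34.307221
iter 2: u=1.370134  f(a)=+2.405e-01  f'(a)=-2.059e+00  a ← 34.307221 − (+2.405e-01/-2.059e+00) = 34.424048
iter 3: u=1.365484  f(a)=+1.368e-03  f'(a)=-2.036e+00  a ← 34.424048 − (+1.368e-03/-2.036e+00) = 34.424720
iter 4: u=1.365458  f(a)=+4.478e-08  f'(a)=-2.036e+00  a ← 34.424720 − (+4.478e-08/-2.036e+00) = 34.424720
iter 5: u=1.365458  f(a)=-1.421e-14  f'(a)=-2.036e+00  a ← 34.424720 − (-1.421e-14/-2.036e+00) = 34.424720
converged: |Δa| < 1e-12 after 5 iterations
sag = a·(cosh(S/(2a)) − 1) = 34.424720·(cosh(1.365458) − 1) = 37.398665
T_max/T_min = cosh(S/(2a)) = 2.086390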